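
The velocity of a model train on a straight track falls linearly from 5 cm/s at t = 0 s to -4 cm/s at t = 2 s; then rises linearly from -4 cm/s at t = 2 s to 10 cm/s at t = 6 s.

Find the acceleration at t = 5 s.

3.5 cm/s²

Acceleration is the slope of the v-t graph on 2–6 s: (10 − -4)/(6 − 2) = 3.5 cm/s².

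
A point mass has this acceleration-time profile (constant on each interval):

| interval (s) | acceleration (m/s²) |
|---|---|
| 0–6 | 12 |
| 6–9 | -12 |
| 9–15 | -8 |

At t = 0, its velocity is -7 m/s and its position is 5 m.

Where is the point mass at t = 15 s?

350 m

On each constant-a segment, Δv = aΔt and Δx = v₀Δt + ½aΔt²; chain segment to segment.
0–6 s: v starts -7 m/s; Δx = -7·6 + ½·12·6² = 174 m; v ends 65 m/s.
6–9 s: v starts 65 m/s; Δx = 65·3 + ½·-12·3² = 141 m; v ends 29 m/s.
9–15 s: v starts 29 m/s; Δx = 29·6 + ½·-8·6² = 30 m; v ends -19 m/s.
x(15) = 5 + Σ Δx = 350 m.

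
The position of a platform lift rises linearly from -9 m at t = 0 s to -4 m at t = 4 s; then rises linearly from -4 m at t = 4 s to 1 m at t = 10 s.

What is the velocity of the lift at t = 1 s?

Velocity is the slope of the x-t graph on 0–4 s: (-4 − -9)/(4 − 0) = 1.25 m/s.

1.25 m/s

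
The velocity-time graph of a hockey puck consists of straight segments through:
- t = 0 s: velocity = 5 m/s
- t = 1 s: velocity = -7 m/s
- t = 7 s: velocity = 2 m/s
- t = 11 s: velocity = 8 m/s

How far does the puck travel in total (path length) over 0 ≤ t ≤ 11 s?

40.75 m

Distance (not displacement) is the total path length: add the absolute areas under v-t.
0–1 s: v = 0 at t = 5/12 s; triangle areas 25/24 + 49/24 = 37/12 m
1–7 s: v = 0 at t = 17/3 s; triangle areas 49/3 + 4/3 = 53/3 m
7–11 s: |½(2 + 8)(4)| = 20 m
Total distance = 40.75 m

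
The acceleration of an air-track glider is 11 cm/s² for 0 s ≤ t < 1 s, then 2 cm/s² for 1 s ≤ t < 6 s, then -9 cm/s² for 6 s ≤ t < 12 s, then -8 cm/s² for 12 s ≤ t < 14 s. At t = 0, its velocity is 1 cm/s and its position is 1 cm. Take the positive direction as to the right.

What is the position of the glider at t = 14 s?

-17.5 cm

On each constant-a segment, Δv = aΔt and Δx = v₀Δt + ½aΔt²; chain segment to segment.
0–1 s: v starts 1 cm/s; Δx = 1·1 + ½·11·1² = 6.5 cm; v ends 12 cm/s.
1–6 s: v starts 12 cm/s; Δx = 12·5 + ½·2·5² = 85 cm; v ends 22 cm/s.
6–12 s: v starts 22 cm/s; Δx = 22·6 + ½·-9·6² = -30 cm; v ends -32 cm/s.
12–14 s: v starts -32 cm/s; Δx = -32·2 + ½·-8·2² = -80 cm; v ends -48 cm/s.
x(14) = 1 + Σ Δx = -17.5 cm.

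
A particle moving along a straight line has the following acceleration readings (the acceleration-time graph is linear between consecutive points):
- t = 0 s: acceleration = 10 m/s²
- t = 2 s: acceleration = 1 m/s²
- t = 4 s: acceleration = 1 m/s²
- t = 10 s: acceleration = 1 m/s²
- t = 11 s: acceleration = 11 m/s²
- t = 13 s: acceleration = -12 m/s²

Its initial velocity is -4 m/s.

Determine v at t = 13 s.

20 m/s

Δv equals the area under the a-t graph; then v = v₀ + Δv.
0–2 s: ½(10 + 1)(2) = 11 m/s
2–4 s: 1 × 2 = 2 m/s
4–10 s: 1 × 6 = 6 m/s
10–11 s: ½(1 + 11)(1) = 6 m/s
11–13 s: ½(11 + -12)(2) = -1 m/s
Δv = 24 m/s, so v(13) = -4 + (24) = 20 m/s.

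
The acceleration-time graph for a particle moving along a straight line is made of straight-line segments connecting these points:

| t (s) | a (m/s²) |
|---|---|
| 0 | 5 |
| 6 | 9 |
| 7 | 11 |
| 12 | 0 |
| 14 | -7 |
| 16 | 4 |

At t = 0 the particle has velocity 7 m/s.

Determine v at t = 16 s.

Δv equals the area under the a-t graph; then v = v₀ + Δv.
0–6 s: ½(5 + 9)(6) = 42 m/s
6–7 s: ½(9 + 11)(1) = 10 m/s
7–12 s: ½(11 + 0)(5) = 27.5 m/s
12–14 s: ½(0 + -7)(2) = -7 m/s
14–16 s: ½(-7 + 4)(2) = -3 m/s
Δv = 69.5 m/s, so v(16) = 7 + (69.5) = 76.5 m/s.

76.5 m/s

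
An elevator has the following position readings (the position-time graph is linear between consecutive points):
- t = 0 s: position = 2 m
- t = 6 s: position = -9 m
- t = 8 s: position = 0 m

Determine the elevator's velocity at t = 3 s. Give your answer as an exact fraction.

Velocity is the slope of the x-t graph on 0–6 s: (-9 − 2)/(6 − 0) = -11/6 m/s.

-11/6 m/s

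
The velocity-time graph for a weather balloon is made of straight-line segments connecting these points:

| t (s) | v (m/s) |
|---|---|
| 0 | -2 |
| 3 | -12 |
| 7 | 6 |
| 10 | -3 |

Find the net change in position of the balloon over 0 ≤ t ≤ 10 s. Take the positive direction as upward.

Net displacement equals the area under the velocity-time graph (areas below the axis count negative).
0–3 s: ½(-2 + -12)(3) = -21 m
3–7 s: ½(-12 + 6)(4) = -12 m
7–10 s: ½(6 + -3)(3) = 4.5 m
Net displacement = -28.5 m

-28.5 m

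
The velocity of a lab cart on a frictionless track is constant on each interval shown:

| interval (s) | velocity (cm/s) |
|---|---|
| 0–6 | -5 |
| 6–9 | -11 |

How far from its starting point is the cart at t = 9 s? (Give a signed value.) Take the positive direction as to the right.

Net displacement equals the area under the velocity-time graph (areas below the axis count negative).
0–6 s: -5 × 6 = -30 cm
6–9 s: -11 × 3 = -33 cm
Net displacement = -63 cm

-63 cm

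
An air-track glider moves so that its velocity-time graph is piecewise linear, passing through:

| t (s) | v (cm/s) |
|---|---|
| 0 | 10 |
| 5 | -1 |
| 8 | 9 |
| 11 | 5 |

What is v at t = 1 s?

On 0–5 s the graph is linear from 10 to -1 cm/s: v(1) = 10 + (-1 − 10)·(1 − 0)/(5 − 0) = 7.8 cm/s.

7.8 cm/s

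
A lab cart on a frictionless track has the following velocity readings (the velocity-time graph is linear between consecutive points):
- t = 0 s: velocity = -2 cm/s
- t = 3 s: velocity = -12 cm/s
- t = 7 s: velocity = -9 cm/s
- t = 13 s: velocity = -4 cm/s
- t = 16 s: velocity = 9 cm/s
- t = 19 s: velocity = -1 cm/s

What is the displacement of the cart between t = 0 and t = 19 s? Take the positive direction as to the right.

Net displacement equals the area under the velocity-time graph (areas below the axis count negative).
0–3 s: ½(-2 + -12)(3) = -21 cm
3–7 s: ½(-12 + -9)(4) = -42 cm
7–13 s: ½(-9 + -4)(6) = -39 cm
13–16 s: ½(-4 + 9)(3) = 7.5 cm
16–19 s: ½(9 + -1)(3) = 12 cm
Net displacement = -82.5 cm

-82.5 cm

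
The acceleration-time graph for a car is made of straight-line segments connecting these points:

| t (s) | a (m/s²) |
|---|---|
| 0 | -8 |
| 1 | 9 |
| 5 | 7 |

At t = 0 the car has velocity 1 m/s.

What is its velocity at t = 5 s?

33.5 m/s

Δv equals the area under the a-t graph; then v = v₀ + Δv.
0–1 s: ½(-8 + 9)(1) = 0.5 m/s
1–5 s: ½(9 + 7)(4) = 32 m/s
Δv = 32.5 m/s, so v(5) = 1 + (32.5) = 33.5 m/s.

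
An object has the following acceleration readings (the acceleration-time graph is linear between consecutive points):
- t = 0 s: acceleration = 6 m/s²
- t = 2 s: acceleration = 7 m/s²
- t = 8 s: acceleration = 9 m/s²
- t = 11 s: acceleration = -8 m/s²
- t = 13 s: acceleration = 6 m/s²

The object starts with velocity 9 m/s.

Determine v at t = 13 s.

69.5 m/s

Δv equals the area under the a-t graph; then v = v₀ + Δv.
0–2 s: ½(6 + 7)(2) = 13 m/s
2–8 s: ½(7 + 9)(6) = 48 m/s
8–11 s: ½(9 + -8)(3) = 1.5 m/s
11–13 s: ½(-8 + 6)(2) = -2 m/s
Δv = 60.5 m/s, so v(13) = 9 + (60.5) = 69.5 m/s.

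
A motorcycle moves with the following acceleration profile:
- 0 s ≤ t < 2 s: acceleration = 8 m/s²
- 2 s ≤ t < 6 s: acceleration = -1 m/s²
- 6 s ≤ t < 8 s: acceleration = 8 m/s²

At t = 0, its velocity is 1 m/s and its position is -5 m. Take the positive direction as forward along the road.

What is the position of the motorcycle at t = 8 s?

115 m

On each constant-a segment, Δv = aΔt and Δx = v₀Δt + ½aΔt²; chain segment to segment.
0–2 s: v starts 1 m/s; Δx = 1·2 + ½·8·2² = 18 m; v ends 17 m/s.
2–6 s: v starts 17 m/s; Δx = 17·4 + ½·-1·4² = 60 m; v ends 13 m/s.
6–8 s: v starts 13 m/s; Δx = 13·2 + ½·8·2² = 42 m; v ends 29 m/s.
x(8) = -5 + Σ Δx = 115 m.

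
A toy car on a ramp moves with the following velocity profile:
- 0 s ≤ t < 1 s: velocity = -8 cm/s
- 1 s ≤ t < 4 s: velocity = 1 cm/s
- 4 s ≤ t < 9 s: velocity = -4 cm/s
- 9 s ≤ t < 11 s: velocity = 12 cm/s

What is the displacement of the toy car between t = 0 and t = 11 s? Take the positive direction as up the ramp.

-1 cm

Net displacement equals the area under the velocity-time graph (areas below the axis count negative).
0–1 s: -8 × 1 = -8 cm
1–4 s: 1 × 3 = 3 cm
4–9 s: -4 × 5 = -20 cm
9–11 s: 12 × 2 = 24 cm
Net displacement = -1 cm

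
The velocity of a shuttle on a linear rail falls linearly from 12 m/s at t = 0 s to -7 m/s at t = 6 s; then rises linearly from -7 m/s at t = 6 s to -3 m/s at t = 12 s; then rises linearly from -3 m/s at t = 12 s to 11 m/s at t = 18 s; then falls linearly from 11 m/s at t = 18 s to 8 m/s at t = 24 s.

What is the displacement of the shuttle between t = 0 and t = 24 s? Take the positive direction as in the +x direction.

Net displacement equals the area under the velocity-time graph (areas below the axis count negative).
0–6 s: ½(12 + -7)(6) = 15 m
6–12 s: ½(-7 + -3)(6) = -30 m
12–18 s: ½(-3 + 11)(6) = 24 m
18–24 s: ½(11 + 8)(6) = 57 m
Net displacement = 66 m

66 m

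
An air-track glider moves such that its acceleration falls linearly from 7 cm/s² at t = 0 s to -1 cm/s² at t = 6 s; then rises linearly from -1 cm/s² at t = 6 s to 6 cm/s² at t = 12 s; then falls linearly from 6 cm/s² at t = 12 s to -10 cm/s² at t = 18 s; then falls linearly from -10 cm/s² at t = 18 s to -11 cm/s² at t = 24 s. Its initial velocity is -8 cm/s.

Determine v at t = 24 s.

Δv equals the area under the a-t graph; then v = v₀ + Δv.
0–6 s: ½(7 + -1)(6) = 18 cm/s
6–12 s: ½(-1 + 6)(6) = 15 cm/s
12–18 s: ½(6 + -10)(6) = -12 cm/s
18–24 s: ½(-10 + -11)(6) = -63 cm/s
Δv = -42 cm/s, so v(24) = -8 + (-42) = -50 cm/s.

-50 cm/s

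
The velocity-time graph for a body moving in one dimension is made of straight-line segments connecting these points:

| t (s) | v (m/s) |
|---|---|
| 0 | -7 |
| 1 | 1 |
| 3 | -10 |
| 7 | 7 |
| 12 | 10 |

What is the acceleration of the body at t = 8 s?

Acceleration is the slope of the v-t graph on 7–12 s: (10 − 7)/(12 − 7) = 0.6 m/s².

0.6 m/s²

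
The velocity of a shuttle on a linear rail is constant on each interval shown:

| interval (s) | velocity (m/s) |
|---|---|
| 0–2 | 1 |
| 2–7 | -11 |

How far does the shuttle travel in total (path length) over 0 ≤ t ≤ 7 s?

57 m

Distance (not displacement) is the total path length: add the absolute areas under v-t.
0–2 s: |1| × 2 = 2 m
2–7 s: |-11| × 5 = 55 m
Total distance = 57 m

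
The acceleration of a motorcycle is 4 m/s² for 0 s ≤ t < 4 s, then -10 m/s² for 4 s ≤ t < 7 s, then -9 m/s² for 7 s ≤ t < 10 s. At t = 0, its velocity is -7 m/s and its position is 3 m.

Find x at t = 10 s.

On each constant-a segment, Δv = aΔt and Δx = v₀Δt + ½aΔt²; chain segment to segment.
0–4 s: v starts -7 m/s; Δx = -7·4 + ½·4·4² = 4 m; v ends 9 m/s.
4–7 s: v starts 9 m/s; Δx = 9·3 + ½·-10·3² = -18 m; v ends -21 m/s.
7–10 s: v starts -21 m/s; Δx = -21·3 + ½·-9·3² = -103.5 m; v ends -48 m/s.
x(10) = 3 + Σ Δx = -114.5 m.

-114.5 m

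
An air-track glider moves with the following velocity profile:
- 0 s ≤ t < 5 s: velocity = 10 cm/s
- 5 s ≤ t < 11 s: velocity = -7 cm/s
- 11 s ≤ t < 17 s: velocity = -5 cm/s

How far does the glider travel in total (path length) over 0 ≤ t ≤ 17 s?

122 cm

Total distance travelled is ∫|v| dt — sum the magnitudes of each area piece.
0–5 s: |10| × 5 = 50 cm
5–11 s: |-7| × 6 = 42 cm
11–17 s: |-5| × 6 = 30 cm
Total distance = 122 cm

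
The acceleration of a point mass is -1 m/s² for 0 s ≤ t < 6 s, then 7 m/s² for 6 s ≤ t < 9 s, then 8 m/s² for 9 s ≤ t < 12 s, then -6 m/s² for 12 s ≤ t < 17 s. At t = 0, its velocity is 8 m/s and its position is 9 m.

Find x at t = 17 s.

On each constant-a segment, Δv = aΔt and Δx = v₀Δt + ½aΔt²; chain segment to segment.
0–6 s: v starts 8 m/s; Δx = 8·6 + ½·-1·6² = 30 m; v ends 2 m/s.
6–9 s: v starts 2 m/s; Δx = 2·3 + ½·7·3² = 37.5 m; v ends 23 m/s.
9–12 s: v starts 23 m/s; Δx = 23·3 + ½·8·3² = 105 m; v ends 47 m/s.
12–17 s: v starts 47 m/s; Δx = 47·5 + ½·-6·5² = 160 m; v ends 17 m/s.
x(17) = 9 + Σ Δx = 341.5 m.

341.5 m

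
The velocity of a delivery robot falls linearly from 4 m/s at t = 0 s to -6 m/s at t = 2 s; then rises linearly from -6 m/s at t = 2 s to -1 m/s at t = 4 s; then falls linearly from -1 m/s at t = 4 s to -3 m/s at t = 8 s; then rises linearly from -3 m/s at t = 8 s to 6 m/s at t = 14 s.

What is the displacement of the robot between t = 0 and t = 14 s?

Net displacement equals the area under the velocity-time graph (areas below the axis count negative).
0–2 s: ½(4 + -6)(2) = -2 m
2–4 s: ½(-6 + -1)(2) = -7 m
4–8 s: ½(-1 + -3)(4) = -8 m
8–14 s: ½(-3 + 6)(6) = 9 m
Net displacement = -8 m

-8 m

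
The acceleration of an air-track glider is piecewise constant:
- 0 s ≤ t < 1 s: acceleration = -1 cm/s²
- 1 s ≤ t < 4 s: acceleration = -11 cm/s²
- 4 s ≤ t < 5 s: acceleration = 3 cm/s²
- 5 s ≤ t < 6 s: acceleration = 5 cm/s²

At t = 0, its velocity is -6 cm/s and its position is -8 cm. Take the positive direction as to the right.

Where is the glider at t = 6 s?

On each constant-a segment, Δv = aΔt and Δx = v₀Δt + ½aΔt²; chain segment to segment.
0–1 s: v starts -6 cm/s; Δx = -6·1 + ½·-1·1² = -6.5 cm; v ends -7 cm/s.
1–4 s: v starts -7 cm/s; Δx = -7·3 + ½·-11·3² = -70.5 cm; v ends -40 cm/s.
4–5 s: v starts -40 cm/s; Δx = -40·1 + ½·3·1² = -38.5 cm; v ends -37 cm/s.
5–6 s: v starts -37 cm/s; Δx = -37·1 + ½·5·1² = -34.5 cm; v ends -32 cm/s.
x(6) = -8 + Σ Δx = -158 cm.

-158 cm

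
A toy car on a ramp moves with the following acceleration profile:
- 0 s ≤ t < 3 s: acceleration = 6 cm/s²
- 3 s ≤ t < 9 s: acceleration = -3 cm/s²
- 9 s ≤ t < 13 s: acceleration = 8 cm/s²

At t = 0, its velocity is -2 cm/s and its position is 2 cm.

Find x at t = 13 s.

On each constant-a segment, Δv = aΔt and Δx = v₀Δt + ½aΔt²; chain segment to segment.
0–3 s: v starts -2 cm/s; Δx = -2·3 + ½·6·3² = 21 cm; v ends 16 cm/s.
3–9 s: v starts 16 cm/s; Δx = 16·6 + ½·-3·6² = 42 cm; v ends -2 cm/s.
9–13 s: v starts -2 cm/s; Δx = -2·4 + ½·8·4² = 56 cm; v ends 30 cm/s.
x(13) = 2 + Σ Δx = 121 cm.

121 cm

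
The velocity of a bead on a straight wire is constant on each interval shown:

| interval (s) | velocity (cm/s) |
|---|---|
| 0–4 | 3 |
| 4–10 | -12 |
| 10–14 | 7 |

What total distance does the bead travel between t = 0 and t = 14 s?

112 cm

Distance (not displacement) is the total path length: add the absolute areas under v-t.
0–4 s: |3| × 4 = 12 cm
4–10 s: |-12| × 6 = 72 cm
10–14 s: |7| × 4 = 28 cm
Total distance = 112 cm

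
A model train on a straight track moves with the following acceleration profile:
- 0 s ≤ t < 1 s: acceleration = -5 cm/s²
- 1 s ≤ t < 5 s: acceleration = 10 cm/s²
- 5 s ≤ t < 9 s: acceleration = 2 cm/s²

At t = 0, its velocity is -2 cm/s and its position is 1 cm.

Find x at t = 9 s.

On each constant-a segment, Δv = aΔt and Δx = v₀Δt + ½aΔt²; chain segment to segment.
0–1 s: v starts -2 cm/s; Δx = -2·1 + ½·-5·1² = -4.5 cm; v ends -7 cm/s.
1–5 s: v starts -7 cm/s; Δx = -7·4 + ½·10·4² = 52 cm; v ends 33 cm/s.
5–9 s: v starts 33 cm/s; Δx = 33·4 + ½·2·4² = 148 cm; v ends 41 cm/s.
x(9) = 1 + Σ Δx = 196.5 cm.

196.5 cm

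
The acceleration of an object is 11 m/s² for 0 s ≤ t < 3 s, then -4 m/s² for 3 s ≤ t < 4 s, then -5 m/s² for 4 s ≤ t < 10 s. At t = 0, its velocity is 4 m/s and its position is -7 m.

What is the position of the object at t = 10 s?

On each constant-a segment, Δv = aΔt and Δx = v₀Δt + ½aΔt²; chain segment to segment.
0–3 s: v starts 4 m/s; Δx = 4·3 + ½·11·3² = 61.5 m; v ends 37 m/s.
3–4 s: v starts 37 m/s; Δx = 37·1 + ½·-4·1² = 35 m; v ends 33 m/s.
4–10 s: v starts 33 m/s; Δx = 33·6 + ½·-5·6² = 108 m; v ends 3 m/s.
x(10) = -7 + Σ Δx = 197.5 m.

197.5 m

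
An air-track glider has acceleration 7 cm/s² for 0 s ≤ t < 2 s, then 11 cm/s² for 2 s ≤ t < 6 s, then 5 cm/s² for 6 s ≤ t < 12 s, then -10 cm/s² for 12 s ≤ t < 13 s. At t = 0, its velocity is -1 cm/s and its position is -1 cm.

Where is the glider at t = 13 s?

On each constant-a segment, Δv = aΔt and Δx = v₀Δt + ½aΔt²; chain segment to segment.
0–2 s: v starts -1 cm/s; Δx = -1·2 + ½·7·2² = 12 cm; v ends 13 cm/s.
2–6 s: v starts 13 cm/s; Δx = 13·4 + ½·11·4² = 140 cm; v ends 57 cm/s.
6–12 s: v starts 57 cm/s; Δx = 57·6 + ½·5·6² = 432 cm; v ends 87 cm/s.
12–13 s: v starts 87 cm/s; Δx = 87·1 + ½·-10·1² = 82 cm; v ends 77 cm/s.
x(13) = -1 + Σ Δx = 665 cm.

665 cm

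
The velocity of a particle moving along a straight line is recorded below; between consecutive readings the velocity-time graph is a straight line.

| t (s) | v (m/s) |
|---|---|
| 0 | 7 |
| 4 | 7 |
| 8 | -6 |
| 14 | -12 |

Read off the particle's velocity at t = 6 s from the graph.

On 4–8 s the graph is linear from 7 to -6 m/s: v(6) = 7 + (-6 − 7)·(6 − 4)/(8 − 4) = 0.5 m/s.

0.5 m/s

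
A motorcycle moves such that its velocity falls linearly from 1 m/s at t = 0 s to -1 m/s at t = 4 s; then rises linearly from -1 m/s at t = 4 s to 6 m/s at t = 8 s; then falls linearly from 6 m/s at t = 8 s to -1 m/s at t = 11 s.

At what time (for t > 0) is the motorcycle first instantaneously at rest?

v changes sign on 0–4 s (from 1 to -1); the graph is linear there, so v = 0 at t = 0 + (-1)·(4 − 0)/(-1 − 1) = 2 s.

t = 2 s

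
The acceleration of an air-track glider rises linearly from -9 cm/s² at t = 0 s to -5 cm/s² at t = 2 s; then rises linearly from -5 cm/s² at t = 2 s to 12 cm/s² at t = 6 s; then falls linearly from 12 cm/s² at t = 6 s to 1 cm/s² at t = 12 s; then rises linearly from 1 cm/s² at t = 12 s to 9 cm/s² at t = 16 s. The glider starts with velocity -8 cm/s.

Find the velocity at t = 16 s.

51 cm/s

Δv equals the area under the a-t graph; then v = v₀ + Δv.
0–2 s: ½(-9 + -5)(2) = -14 cm/s
2–6 s: ½(-5 + 12)(4) = 14 cm/s
6–12 s: ½(12 + 1)(6) = 39 cm/s
12–16 s: ½(1 + 9)(4) = 20 cm/s
Δv = 59 cm/s, so v(16) = -8 + (59) = 51 cm/s.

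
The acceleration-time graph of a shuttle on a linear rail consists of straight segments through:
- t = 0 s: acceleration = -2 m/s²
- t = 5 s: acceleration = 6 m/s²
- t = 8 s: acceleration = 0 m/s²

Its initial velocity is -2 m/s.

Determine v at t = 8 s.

Δv equals the area under the a-t graph; then v = v₀ + Δv.
0–5 s: ½(-2 + 6)(5) = 10 m/s
5–8 s: ½(6 + 0)(3) = 9 m/s
Δv = 19 m/s, so v(8) = -2 + (19) = 17 m/s.

17 m/s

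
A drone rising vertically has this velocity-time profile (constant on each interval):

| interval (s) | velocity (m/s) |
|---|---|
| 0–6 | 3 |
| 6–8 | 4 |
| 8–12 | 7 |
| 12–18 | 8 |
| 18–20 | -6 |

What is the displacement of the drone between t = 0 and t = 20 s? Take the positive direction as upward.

Displacement is the signed area under the v-t curve.
0–6 s: 3 × 6 = 18 m
6–8 s: 4 × 2 = 8 m
8–12 s: 7 × 4 = 28 m
12–18 s: 8 × 6 = 48 m
18–20 s: -6 × 2 = -12 m
Net displacement = 90 m

90 m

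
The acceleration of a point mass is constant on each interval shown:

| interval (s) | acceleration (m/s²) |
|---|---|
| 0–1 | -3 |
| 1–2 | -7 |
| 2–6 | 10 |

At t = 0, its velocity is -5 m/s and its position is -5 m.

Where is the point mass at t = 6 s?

-3 m

On each constant-a segment, Δv = aΔt and Δx = v₀Δt + ½aΔt²; chain segment to segment.
0–1 s: v starts -5 m/s; Δx = -5·1 + ½·-3·1² = -6.5 m; v ends -8 m/s.
1–2 s: v starts -8 m/s; Δx = -8·1 + ½·-7·1² = -11.5 m; v ends -15 m/s.
2–6 s: v starts -15 m/s; Δx = -15·4 + ½·10·4² = 20 m; v ends 25 m/s.
x(6) = -5 + Σ Δx = -3 m.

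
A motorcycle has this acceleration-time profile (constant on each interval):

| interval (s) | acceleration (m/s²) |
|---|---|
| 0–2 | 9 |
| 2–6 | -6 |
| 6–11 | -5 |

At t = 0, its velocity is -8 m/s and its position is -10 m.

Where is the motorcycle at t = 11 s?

On each constant-a segment, Δv = aΔt and Δx = v₀Δt + ½aΔt²; chain segment to segment.
0–2 s: v starts -8 m/s; Δx = -8·2 + ½·9·2² = 2 m; v ends 10 m/s.
2–6 s: v starts 10 m/s; Δx = 10·4 + ½·-6·4² = -8 m; v ends -14 m/s.
6–11 s: v starts -14 m/s; Δx = -14·5 + ½·-5·5² = -132.5 m; v ends -39 m/s.
x(11) = -10 + Σ Δx = -148.5 m.

-148.5 m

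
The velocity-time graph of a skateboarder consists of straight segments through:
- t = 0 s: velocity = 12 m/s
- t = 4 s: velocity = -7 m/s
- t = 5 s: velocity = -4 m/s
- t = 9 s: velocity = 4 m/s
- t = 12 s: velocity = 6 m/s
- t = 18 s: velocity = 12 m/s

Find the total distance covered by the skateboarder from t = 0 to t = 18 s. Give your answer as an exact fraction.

3907/38 m

Distance (not displacement) is the total path length: add the absolute areas under v-t.
0–4 s: v = 0 at t = 48/19 s; triangle areas 288/19 + 98/19 = 386/19 m
4–5 s: |½(-7 + -4)(1)| = 5.5 m
5–9 s: v = 0 at t = 7 s; triangle areas 4 + 4 = 8 m
9–12 s: |½(4 + 6)(3)| = 15 m
12–18 s: |½(6 + 12)(6)| = 54 m
Total distance = 3907/38 m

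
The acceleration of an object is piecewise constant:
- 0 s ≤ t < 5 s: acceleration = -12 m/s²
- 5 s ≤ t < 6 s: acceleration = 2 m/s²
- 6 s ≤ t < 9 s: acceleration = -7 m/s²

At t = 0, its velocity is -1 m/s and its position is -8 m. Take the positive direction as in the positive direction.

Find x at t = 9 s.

On each constant-a segment, Δv = aΔt and Δx = v₀Δt + ½aΔt²; chain segment to segment.
0–5 s: v starts -1 m/s; Δx = -1·5 + ½·-12·5² = -155 m; v ends -61 m/s.
5–6 s: v starts -61 m/s; Δx = -61·1 + ½·2·1² = -60 m; v ends -59 m/s.
6–9 s: v starts -59 m/s; Δx = -59·3 + ½·-7·3² = -208.5 m; v ends -80 m/s.
x(9) = -8 + Σ Δx = -431.5 m.

-431.5 m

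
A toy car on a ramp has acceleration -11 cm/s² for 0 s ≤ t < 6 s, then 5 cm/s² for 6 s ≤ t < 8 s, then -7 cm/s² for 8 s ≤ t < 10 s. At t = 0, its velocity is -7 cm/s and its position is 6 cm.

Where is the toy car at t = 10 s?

-510 cm

On each constant-a segment, Δv = aΔt and Δx = v₀Δt + ½aΔt²; chain segment to segment.
0–6 s: v starts -7 cm/s; Δx = -7·6 + ½·-11·6² = -240 cm; v ends -73 cm/s.
6–8 s: v starts -73 cm/s; Δx = -73·2 + ½·5·2² = -136 cm; v ends -63 cm/s.
8–10 s: v starts -63 cm/s; Δx = -63·2 + ½·-7·2² = -140 cm; v ends -77 cm/s.
x(10) = 6 + Σ Δx = -510 cm.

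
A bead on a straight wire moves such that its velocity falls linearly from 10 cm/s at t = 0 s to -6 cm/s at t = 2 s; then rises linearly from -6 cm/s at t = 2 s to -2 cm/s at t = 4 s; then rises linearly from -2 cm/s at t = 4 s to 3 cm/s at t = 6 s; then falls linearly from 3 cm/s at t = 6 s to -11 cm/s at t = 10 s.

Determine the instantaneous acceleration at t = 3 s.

2 cm/s²

Acceleration is the slope of the v-t graph on 2–4 s: (-2 − -6)/(4 − 2) = 2 cm/s².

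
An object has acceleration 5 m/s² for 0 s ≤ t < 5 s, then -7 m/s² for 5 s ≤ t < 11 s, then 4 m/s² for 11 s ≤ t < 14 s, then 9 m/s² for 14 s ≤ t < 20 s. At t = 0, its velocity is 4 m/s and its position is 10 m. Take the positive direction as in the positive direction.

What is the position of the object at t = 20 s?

On each constant-a segment, Δv = aΔt and Δx = v₀Δt + ½aΔt²; chain segment to segment.
0–5 s: v starts 4 m/s; Δx = 4·5 + ½·5·5² = 82.5 m; v ends 29 m/s.
5–11 s: v starts 29 m/s; Δx = 29·6 + ½·-7·6² = 48 m; v ends -13 m/s.
11–14 s: v starts -13 m/s; Δx = -13·3 + ½·4·3² = -21 m; v ends -1 m/s.
14–20 s: v starts -1 m/s; Δx = -1·6 + ½·9·6² = 156 m; v ends 53 m/s.
x(20) = 10 + Σ Δx = 275.5 m.

275.5 m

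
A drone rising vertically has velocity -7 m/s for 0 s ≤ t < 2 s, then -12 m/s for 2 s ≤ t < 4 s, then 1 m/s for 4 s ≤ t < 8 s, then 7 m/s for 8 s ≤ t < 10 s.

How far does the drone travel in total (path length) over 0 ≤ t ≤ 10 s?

56 m

Total distance travelled is ∫|v| dt — sum the magnitudes of each area piece.
0–2 s: |-7| × 2 = 14 m
2–4 s: |-12| × 2 = 24 m
4–8 s: |1| × 4 = 4 m
8–10 s: |7| × 2 = 14 m
Total distance = 56 m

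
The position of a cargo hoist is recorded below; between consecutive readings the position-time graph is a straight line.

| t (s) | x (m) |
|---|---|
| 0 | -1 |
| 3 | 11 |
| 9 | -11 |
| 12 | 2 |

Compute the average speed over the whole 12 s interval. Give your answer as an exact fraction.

Average speed = (total path length)/(elapsed time); on a piecewise-linear x-t graph the path length is Σ|Δx|.
0–3 s: |Δx| = |11 − -1| = 12 m
3–9 s: |Δx| = |-11 − 11| = 22 m
9–12 s: |Δx| = |2 − -11| = 13 m
Total path = 47 m; average speed = 47/12 = 47/12 m/s.

47/12 m/s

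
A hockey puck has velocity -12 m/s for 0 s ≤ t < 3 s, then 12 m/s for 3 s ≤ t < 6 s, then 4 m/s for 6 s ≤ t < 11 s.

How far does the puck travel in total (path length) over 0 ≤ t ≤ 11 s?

Distance (not displacement) is the total path length: add the absolute areas under v-t.
0–3 s: |-12| × 3 = 36 m
3–6 s: |12| × 3 = 36 m
6–11 s: |4| × 5 = 20 m
Total distance = 92 m

92 m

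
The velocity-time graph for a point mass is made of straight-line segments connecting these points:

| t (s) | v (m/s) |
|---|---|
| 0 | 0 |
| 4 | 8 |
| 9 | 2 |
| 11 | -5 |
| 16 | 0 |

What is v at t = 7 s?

4.4 m/s

On 4–9 s the graph is linear from 8 to 2 m/s: v(7) = 8 + (2 − 8)·(7 − 4)/(9 − 4) = 4.4 m/s.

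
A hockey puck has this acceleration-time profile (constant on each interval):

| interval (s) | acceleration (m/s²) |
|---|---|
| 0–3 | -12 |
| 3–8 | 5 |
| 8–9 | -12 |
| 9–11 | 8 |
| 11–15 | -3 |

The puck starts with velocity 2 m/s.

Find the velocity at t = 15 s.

-17 m/s

Δv equals the area under the a-t graph; then v = v₀ + Δv.
0–3 s: -12 × 3 = -36 m/s
3–8 s: 5 × 5 = 25 m/s
8–9 s: -12 × 1 = -12 m/s
9–11 s: 8 × 2 = 16 m/s
11–15 s: -3 × 4 = -12 m/s
Δv = -19 m/s, so v(15) = 2 + (-19) = -17 m/s.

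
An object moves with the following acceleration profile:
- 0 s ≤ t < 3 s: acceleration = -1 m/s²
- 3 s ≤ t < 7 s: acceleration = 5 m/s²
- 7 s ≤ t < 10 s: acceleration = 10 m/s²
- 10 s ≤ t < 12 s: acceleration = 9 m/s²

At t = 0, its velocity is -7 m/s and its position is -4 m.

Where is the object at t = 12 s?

On each constant-a segment, Δv = aΔt and Δx = v₀Δt + ½aΔt²; chain segment to segment.
0–3 s: v starts -7 m/s; Δx = -7·3 + ½·-1·3² = -25.5 m; v ends -10 m/s.
3–7 s: v starts -10 m/s; Δx = -10·4 + ½·5·4² = 0 m; v ends 10 m/s.
7–10 s: v starts 10 m/s; Δx = 10·3 + ½·10·3² = 75 m; v ends 40 m/s.
10–12 s: v starts 40 m/s; Δx = 40·2 + ½·9·2² = 98 m; v ends 58 m/s.
x(12) = -4 + Σ Δx = 143.5 m.

143.5 m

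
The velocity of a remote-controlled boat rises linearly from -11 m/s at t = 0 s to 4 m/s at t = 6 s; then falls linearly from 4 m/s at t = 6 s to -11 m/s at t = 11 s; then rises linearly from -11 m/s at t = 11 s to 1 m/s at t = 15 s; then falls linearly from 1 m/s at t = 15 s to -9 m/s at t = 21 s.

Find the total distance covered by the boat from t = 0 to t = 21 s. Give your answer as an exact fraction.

Total distance travelled is ∫|v| dt — sum the magnitudes of each area piece.
0–6 s: v = 0 at t = 4.4 s; triangle areas 24.2 + 3.2 = 27.4 m
6–11 s: v = 0 at t = 22/3 s; triangle areas 8/3 + 121/6 = 137/6 m
11–15 s: v = 0 at t = 44/3 s; triangle areas 121/6 + 1/6 = 61/3 m
15–21 s: v = 0 at t = 15.6 s; triangle areas 0.3 + 24.3 = 24.6 m
Total distance = 571/6 m

571/6 m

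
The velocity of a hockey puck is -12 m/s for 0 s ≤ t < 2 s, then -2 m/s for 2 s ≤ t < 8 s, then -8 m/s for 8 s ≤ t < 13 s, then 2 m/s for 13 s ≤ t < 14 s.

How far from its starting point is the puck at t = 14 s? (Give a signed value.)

-74 m

Net displacement equals the area under the velocity-time graph (areas below the axis count negative).
0–2 s: -12 × 2 = -24 m
2–8 s: -2 × 6 = -12 m
8–13 s: -8 × 5 = -40 m
13–14 s: 2 × 1 = 2 m
Net displacement = -74 m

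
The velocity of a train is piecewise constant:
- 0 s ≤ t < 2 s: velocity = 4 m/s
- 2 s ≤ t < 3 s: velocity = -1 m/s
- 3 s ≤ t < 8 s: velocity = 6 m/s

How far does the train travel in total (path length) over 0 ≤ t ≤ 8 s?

Total distance travelled is ∫|v| dt — sum the magnitudes of each area piece.
0–2 s: |4| × 2 = 8 m
2–3 s: |-1| × 1 = 1 m
3–8 s: |6| × 5 = 30 m
Total distance = 39 m

39 m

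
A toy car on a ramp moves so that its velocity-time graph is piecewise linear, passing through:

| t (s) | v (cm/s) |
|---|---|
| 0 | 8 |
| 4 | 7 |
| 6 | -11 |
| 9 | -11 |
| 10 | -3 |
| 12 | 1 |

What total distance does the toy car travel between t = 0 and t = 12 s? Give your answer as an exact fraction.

1475/18 cm

Distance (not displacement) is the total path length: add the absolute areas under v-t.
0–4 s: |½(8 + 7)(4)| = 30 cm
4–6 s: v = 0 at t = 43/9 s; triangle areas 49/18 + 121/18 = 85/9 cm
6–9 s: |-11| × 3 = 33 cm
9–10 s: |½(-11 + -3)(1)| = 7 cm
10–12 s: v = 0 at t = 11.5 s; triangle areas 2.25 + 0.25 = 2.5 cm
Total distance = 1475/18 cm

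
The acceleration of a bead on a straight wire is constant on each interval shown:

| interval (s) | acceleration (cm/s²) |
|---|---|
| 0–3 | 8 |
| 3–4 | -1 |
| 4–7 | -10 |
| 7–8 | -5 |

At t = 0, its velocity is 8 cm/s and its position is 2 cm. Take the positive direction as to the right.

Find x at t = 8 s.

140 cm

On each constant-a segment, Δv = aΔt and Δx = v₀Δt + ½aΔt²; chain segment to segment.
0–3 s: v starts 8 cm/s; Δx = 8·3 + ½·8·3² = 60 cm; v ends 32 cm/s.
3–4 s: v starts 32 cm/s; Δx = 32·1 + ½·-1·1² = 31.5 cm; v ends 31 cm/s.
4–7 s: v starts 31 cm/s; Δx = 31·3 + ½·-10·3² = 48 cm; v ends 1 cm/s.
7–8 s: v starts 1 cm/s; Δx = 1·1 + ½·-5·1² = -1.5 cm; v ends -4 cm/s.
x(8) = 2 + Σ Δx = 140 cm.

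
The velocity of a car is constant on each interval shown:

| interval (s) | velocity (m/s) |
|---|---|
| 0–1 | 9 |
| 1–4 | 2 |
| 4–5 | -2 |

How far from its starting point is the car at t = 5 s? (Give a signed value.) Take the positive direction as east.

Displacement is the signed area under the v-t curve.
0–1 s: 9 × 1 = 9 m
1–4 s: 2 × 3 = 6 m
4–5 s: -2 × 1 = -2 m
Net displacement = 13 m

13 m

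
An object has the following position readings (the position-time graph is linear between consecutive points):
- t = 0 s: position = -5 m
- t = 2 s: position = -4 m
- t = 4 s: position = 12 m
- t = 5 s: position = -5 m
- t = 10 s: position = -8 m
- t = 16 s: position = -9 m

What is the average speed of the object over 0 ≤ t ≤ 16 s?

2.375 m/s

Average speed = (total path length)/(elapsed time); on a piecewise-linear x-t graph the path length is Σ|Δx|.
0–2 s: |Δx| = |-4 − -5| = 1 m
2–4 s: |Δx| = |12 − -4| = 16 m
4–5 s: |Δx| = |-5 − 12| = 17 m
5–10 s: |Δx| = |-8 − -5| = 3 m
10–16 s: |Δx| = |-9 − -8| = 1 m
Total path = 38 m; average speed = 38/16 = 2.375 m/s.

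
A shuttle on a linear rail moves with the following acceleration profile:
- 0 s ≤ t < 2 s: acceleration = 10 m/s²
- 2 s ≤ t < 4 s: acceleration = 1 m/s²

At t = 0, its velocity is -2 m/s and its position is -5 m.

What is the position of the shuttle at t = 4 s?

On each constant-a segment, Δv = aΔt and Δx = v₀Δt + ½aΔt²; chain segment to segment.
0–2 s: v starts -2 m/s; Δx = -2·2 + ½·10·2² = 16 m; v ends 18 m/s.
2–4 s: v starts 18 m/s; Δx = 18·2 + ½·1·2² = 38 m; v ends 20 m/s.
x(4) = -5 + Σ Δx = 49 m.

49 m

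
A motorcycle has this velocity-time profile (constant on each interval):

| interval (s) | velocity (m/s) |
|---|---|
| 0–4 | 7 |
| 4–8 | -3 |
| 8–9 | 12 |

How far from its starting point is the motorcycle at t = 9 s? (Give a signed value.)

28 m

Net displacement equals the area under the velocity-time graph (areas below the axis count negative).
0–4 s: 7 × 4 = 28 m
4–8 s: -3 × 4 = -12 m
8–9 s: 12 × 1 = 12 m
Net displacement = 28 m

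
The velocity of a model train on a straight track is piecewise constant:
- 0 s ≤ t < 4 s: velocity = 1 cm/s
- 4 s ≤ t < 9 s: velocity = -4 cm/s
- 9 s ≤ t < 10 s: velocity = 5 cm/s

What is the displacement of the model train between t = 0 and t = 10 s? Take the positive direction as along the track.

-11 cm

Displacement is the signed area under the v-t curve.
0–4 s: 1 × 4 = 4 cm
4–9 s: -4 × 5 = -20 cm
9–10 s: 5 × 1 = 5 cm
Net displacement = -11 cm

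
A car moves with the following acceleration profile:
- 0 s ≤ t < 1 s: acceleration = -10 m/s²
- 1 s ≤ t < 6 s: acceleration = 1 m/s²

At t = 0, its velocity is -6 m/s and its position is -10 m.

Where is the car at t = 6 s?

-88.5 m

On each constant-a segment, Δv = aΔt and Δx = v₀Δt + ½aΔt²; chain segment to segment.
0–1 s: v starts -6 m/s; Δx = -6·1 + ½·-10·1² = -11 m; v ends -16 m/s.
1–6 s: v starts -16 m/s; Δx = -16·5 + ½·1·5² = -67.5 m; v ends -11 m/s.
x(6) = -10 + Σ Δx = -88.5 m.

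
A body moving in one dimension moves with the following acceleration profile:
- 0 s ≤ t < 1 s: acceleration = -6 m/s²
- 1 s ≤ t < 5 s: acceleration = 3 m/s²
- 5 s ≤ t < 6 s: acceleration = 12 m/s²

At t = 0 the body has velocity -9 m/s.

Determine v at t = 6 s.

9 m/s

Δv equals the area under the a-t graph; then v = v₀ + Δv.
0–1 s: -6 × 1 = -6 m/s
1–5 s: 3 × 4 = 12 m/s
5–6 s: 12 × 1 = 12 m/s
Δv = 18 m/s, so v(6) = -9 + (18) = 9 m/s.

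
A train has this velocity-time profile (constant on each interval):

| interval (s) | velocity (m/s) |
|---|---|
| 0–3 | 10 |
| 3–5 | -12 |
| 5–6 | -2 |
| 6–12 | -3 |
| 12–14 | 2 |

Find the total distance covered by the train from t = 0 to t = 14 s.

Distance (not displacement) is the total path length: add the absolute areas under v-t.
0–3 s: |10| × 3 = 30 m
3–5 s: |-12| × 2 = 24 m
5–6 s: |-2| × 1 = 2 m
6–12 s: |-3| × 6 = 18 m
12–14 s: |2| × 2 = 4 m
Total distance = 78 m

78 m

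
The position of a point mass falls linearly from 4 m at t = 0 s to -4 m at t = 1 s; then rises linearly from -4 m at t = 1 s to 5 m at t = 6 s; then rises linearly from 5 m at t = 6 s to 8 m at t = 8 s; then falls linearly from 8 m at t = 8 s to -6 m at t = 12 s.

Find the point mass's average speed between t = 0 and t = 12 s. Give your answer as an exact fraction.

Average speed = (total path length)/(elapsed time); on a piecewise-linear x-t graph the path length is Σ|Δx|.
0–1 s: |Δx| = |-4 − 4| = 8 m
1–6 s: |Δx| = |5 − -4| = 9 m
6–8 s: |Δx| = |8 − 5| = 3 m
8–12 s: |Δx| = |-6 − 8| = 14 m
Total path = 34 m; average speed = 34/12 = 17/6 m/s.

17/6 m/s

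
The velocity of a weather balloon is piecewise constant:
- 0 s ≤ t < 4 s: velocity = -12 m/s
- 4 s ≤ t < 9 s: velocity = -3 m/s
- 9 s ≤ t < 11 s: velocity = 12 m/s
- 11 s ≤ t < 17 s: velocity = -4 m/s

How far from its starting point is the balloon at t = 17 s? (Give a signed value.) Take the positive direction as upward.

-63 m

Displacement is the signed area under the v-t curve.
0–4 s: -12 × 4 = -48 m
4–9 s: -3 × 5 = -15 m
9–11 s: 12 × 2 = 24 m
11–17 s: -4 × 6 = -24 m
Net displacement = -63 m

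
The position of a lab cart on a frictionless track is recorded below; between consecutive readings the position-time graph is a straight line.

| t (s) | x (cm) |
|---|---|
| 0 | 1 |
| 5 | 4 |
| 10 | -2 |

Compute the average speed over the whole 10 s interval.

Average speed = (total path length)/(elapsed time); on a piecewise-linear x-t graph the path length is Σ|Δx|.
0–5 s: |Δx| = |4 − 1| = 3 cm
5–10 s: |Δx| = |-2 − 4| = 6 cm
Total path = 9 cm; average speed = 9/10 = 0.9 cm/s.

0.9 cm/s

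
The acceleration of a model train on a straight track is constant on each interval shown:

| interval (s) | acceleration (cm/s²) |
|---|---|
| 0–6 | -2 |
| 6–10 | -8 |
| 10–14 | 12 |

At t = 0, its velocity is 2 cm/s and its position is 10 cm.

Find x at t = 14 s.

On each constant-a segment, Δv = aΔt and Δx = v₀Δt + ½aΔt²; chain segment to segment.
0–6 s: v starts 2 cm/s; Δx = 2·6 + ½·-2·6² = -24 cm; v ends -10 cm/s.
6–10 s: v starts -10 cm/s; Δx = -10·4 + ½·-8·4² = -104 cm; v ends -42 cm/s.
10–14 s: v starts -42 cm/s; Δx = -42·4 + ½·12·4² = -72 cm; v ends 6 cm/s.
x(14) = 10 + Σ Δx = -190 cm.

-190 cm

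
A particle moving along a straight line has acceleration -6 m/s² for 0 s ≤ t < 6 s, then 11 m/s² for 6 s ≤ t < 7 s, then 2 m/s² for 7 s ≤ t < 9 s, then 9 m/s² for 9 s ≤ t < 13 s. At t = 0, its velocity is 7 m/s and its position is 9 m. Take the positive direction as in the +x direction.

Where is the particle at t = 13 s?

-96.5 m

On each constant-a segment, Δv = aΔt and Δx = v₀Δt + ½aΔt²; chain segment to segment.
0–6 s: v starts 7 m/s; Δx = 7·6 + ½·-6·6² = -66 m; v ends -29 m/s.
6–7 s: v starts -29 m/s; Δx = -29·1 + ½·11·1² = -23.5 m; v ends -18 m/s.
7–9 s: v starts -18 m/s; Δx = -18·2 + ½·2·2² = -32 m; v ends -14 m/s.
9–13 s: v starts -14 m/s; Δx = -14·4 + ½·9·4² = 16 m; v ends 22 m/s.
x(13) = 9 + Σ Δx = -96.5 m.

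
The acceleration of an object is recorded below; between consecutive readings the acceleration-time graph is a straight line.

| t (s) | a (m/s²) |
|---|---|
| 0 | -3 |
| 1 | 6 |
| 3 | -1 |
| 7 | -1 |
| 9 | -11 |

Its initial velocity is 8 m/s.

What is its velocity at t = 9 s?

-1.5 m/s

Δv equals the area under the a-t graph; then v = v₀ + Δv.
0–1 s: ½(-3 + 6)(1) = 1.5 m/s
1–3 s: ½(6 + -1)(2) = 5 m/s
3–7 s: -1 × 4 = -4 m/s
7–9 s: ½(-1 + -11)(2) = -12 m/s
Δv = -9.5 m/s, so v(9) = 8 + (-9.5) = -1.5 m/s.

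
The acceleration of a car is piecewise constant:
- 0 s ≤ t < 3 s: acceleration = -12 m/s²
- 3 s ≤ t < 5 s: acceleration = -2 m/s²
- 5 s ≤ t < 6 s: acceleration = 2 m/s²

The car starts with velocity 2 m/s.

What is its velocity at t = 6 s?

Δv equals the area under the a-t graph; then v = v₀ + Δv.
0–3 s: -12 × 3 = -36 m/s
3–5 s: -2 × 2 = -4 m/s
5–6 s: 2 × 1 = 2 m/s
Δv = -38 m/s, so v(6) = 2 + (-38) = -36 m/s.

-36 m/s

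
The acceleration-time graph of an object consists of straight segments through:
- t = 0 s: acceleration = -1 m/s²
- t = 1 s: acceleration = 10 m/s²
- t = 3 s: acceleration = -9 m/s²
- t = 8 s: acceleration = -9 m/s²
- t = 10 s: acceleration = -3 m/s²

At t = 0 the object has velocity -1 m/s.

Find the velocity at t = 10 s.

-52.5 m/s

Δv equals the area under the a-t graph; then v = v₀ + Δv.
0–1 s: ½(-1 + 10)(1) = 4.5 m/s
1–3 s: ½(10 + -9)(2) = 1 m/s
3–8 s: -9 × 5 = -45 m/s
8–10 s: ½(-9 + -3)(2) = -12 m/s
Δv = -51.5 m/s, so v(10) = -1 + (-51.5) = -52.5 m/s.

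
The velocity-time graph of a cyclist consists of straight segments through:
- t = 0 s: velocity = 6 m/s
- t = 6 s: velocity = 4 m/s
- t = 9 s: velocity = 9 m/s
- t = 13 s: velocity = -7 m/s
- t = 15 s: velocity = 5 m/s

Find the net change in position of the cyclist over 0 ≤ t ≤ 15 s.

Displacement is the signed area under the v-t curve.
0–6 s: ½(6 + 4)(6) = 30 m
6–9 s: ½(4 + 9)(3) = 19.5 m
9–13 s: ½(9 + -7)(4) = 4 m
13–15 s: ½(-7 + 5)(2) = -2 m
Net displacement = 51.5 m

51.5 m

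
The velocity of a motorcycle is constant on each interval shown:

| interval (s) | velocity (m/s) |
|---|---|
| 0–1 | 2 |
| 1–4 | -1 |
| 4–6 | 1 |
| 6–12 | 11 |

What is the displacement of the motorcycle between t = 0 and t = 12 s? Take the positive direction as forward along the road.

Displacement is the signed area under the v-t curve.
0–1 s: 2 × 1 = 2 m
1–4 s: -1 × 3 = -3 m
4–6 s: 1 × 2 = 2 m
6–12 s: 11 × 6 = 66 m
Net displacement = 67 m

67 m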